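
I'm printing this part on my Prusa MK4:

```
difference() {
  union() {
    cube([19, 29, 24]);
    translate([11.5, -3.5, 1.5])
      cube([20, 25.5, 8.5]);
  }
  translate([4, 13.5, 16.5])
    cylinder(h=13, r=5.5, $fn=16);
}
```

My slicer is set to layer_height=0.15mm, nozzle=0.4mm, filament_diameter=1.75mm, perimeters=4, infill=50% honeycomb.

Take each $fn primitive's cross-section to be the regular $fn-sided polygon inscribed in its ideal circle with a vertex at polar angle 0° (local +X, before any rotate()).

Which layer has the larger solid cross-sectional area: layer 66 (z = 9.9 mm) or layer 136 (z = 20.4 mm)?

Layer 66 (z = 9.9): the 19×29 cube contributes its full rectangle (area 551.00 mm²); the 20×25.5 cube at (11.5, -3.5) contributes its full rectangle (area 510.00 mm²); Taking the union: the regions partially overlap — summed areas 1061.00 mm² minus the doubly-counted overlap 165.00 mm² gives 896.00 mm² — area = 896.00 mm²; the cylinder at (4, 13.5) is absent (z outside [16.5, 29.5]); After the difference (first − rest): none of the subtracted shapes is present at this height, so the result so far is unchanged — area = 896.00 mm². So its area = 896.00 mm². Layer 136 (z = 20.4): the cube (footprint 19×29) is included at this height (area 551.00 mm²); the cube at (11.5, -3.5) does not reach this height (z outside [1.5, 10]); Taking the union: only the 19×29 cube is present, so the union is just that shape — area = 551.00 mm²; the cylinder at (4, 13.5): section is a regular 16-gon, circumradius r=5.5 (area = (16/2)·5.500²·sin(360°/16) = 92.61 mm²); After the difference (first − rest): starting from that combined region (551.00 mm²), the r=5.5 cylinder at (4, 13.5) partially overlaps it — only the 85.43 mm² overlap (of its 92.61 mm²) is removed, clipping the outline — area = 465.57 mm². So its area = 465.57 mm². Layer 66 is larger (896.00 vs 465.57 mm²).

layer 66 (z = 9.9 mm)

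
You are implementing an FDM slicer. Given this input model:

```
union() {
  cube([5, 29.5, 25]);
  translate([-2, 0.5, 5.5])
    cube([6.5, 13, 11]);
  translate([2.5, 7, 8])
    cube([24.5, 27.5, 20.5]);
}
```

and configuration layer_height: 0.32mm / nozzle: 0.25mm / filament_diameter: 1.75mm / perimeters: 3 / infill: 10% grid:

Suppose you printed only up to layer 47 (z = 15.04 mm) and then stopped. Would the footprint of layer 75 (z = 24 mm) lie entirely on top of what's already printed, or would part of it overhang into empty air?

Compare the two slices. At z = 15.04: the 5×29.5 cube contributes its full rectangle (area 147.50 mm²); the cube at (-2, 0.5) (footprint 6.5×13) is included at this height (area 84.50 mm²); the cube at (2.5, 7) is present — its section is the full 24.5×27.5 rectangle (area 673.75 mm²); Combining (union): the regions partially overlap — summed areas 905.75 mm² minus the doubly-counted overlap 114.75 mm² gives 791.00 mm² — area = 791.00 mm². At z = 24: the 5×29.5 cube contributes its full rectangle (area 147.50 mm²); the cube at (-2, 0.5) is not intersected at this z (z outside [5.5, 16.5]); the cube at (2.5, 7) is present — its section is the full 24.5×27.5 rectangle (area 673.75 mm²); Taking the union: the regions partially overlap — summed areas 821.25 mm² minus the doubly-counted overlap 56.25 mm² gives 765.00 mm² — area = 765.00 mm². Checking containment: the cross-section at z = 24 is a subset of the cross-section at z = 15.04.

entirely on top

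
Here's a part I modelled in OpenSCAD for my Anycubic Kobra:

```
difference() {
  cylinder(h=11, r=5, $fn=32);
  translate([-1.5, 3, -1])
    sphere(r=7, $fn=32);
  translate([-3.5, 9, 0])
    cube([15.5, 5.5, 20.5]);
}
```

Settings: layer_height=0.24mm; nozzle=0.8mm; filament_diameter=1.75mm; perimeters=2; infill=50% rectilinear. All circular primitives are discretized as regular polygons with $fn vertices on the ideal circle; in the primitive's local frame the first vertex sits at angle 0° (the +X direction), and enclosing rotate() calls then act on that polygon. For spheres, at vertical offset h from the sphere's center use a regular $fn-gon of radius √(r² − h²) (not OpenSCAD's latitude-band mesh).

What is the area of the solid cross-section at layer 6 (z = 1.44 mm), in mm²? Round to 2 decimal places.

14.34 mm²

At z = 1.44 mm: the r=5 cylinder gives a regular 32-gon of circumradius 5 (constant along its height) (area = (32/2)·5.000²·sin(360°/32) = 78.04 mm²); the sphere at (-1.5, 3): section is a regular 32-gon, circumradius = √(r²−h²) = √(7²−2.44²) = 6.561 (area = (32/2)·6.561²·sin(360°/32) = 134.37 mm²); the cube at (-3.5, 9) (footprint 15.5×5.5) is included at this height (area 85.25 mm²); After the difference (first − rest): starting from the r=5 cylinder (78.04 mm²), the r=7 sphere at (-1.5, 3) partially overlaps it — only the 63.69 mm² overlap (of its 134.37 mm²) is removed, clipping the outline; the 15.5×5.5 cube at (-3.5, 9) misses the remaining region (no effect) — area = 14.34 mm². Overall, the cross-section is a single solid region. Net area = 14.34 mm².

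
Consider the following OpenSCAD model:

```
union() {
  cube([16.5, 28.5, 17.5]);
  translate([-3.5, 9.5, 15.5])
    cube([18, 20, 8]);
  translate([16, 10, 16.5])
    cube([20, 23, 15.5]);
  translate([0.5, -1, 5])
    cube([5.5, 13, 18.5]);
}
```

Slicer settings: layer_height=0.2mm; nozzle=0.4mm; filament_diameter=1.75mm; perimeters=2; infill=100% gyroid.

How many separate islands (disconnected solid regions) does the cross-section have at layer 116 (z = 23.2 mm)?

2

At z = 23.2 mm: the cube does not reach this height (z outside [0, 17.5]); the cube at (-3.5, 9.5) is present — its section is the full 18×20 rectangle; the cube at (16, 10) (footprint 20×23) is included at this height; the 5.5×13 cube at (0.5, -1) contributes its full rectangle; Combining (union): the regions partially overlap (shared area 13.75 mm²), so overlapping operands fuse into one piece — 2 connected regions. Overall, the cross-section has 2 separate islands. Island count = 2.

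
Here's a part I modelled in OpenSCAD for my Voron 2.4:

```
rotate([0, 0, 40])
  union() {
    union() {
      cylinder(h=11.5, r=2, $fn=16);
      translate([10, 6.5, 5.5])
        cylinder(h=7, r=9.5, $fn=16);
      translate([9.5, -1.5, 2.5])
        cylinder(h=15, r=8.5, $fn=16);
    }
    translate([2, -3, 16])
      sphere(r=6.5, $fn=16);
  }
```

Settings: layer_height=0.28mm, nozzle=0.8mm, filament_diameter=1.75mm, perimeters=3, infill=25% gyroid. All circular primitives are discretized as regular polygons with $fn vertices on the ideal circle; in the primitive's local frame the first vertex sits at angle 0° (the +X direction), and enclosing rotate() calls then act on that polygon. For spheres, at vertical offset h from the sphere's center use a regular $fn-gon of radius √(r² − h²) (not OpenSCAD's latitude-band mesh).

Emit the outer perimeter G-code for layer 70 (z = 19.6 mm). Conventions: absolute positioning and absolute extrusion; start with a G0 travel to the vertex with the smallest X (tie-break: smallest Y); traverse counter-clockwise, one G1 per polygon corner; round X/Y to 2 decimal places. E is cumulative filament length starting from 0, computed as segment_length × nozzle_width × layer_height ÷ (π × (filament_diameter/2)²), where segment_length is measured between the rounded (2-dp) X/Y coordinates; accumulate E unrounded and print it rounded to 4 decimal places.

G0 X-1.93 Y-0.54 Z19.60
G1 X-1.70 Y-2.64 E0.1967
G1 X-0.69 Y-4.49 E0.3930
G1 X0.96 Y-5.81 E0.5898
G1 X2.99 Y-6.40 E0.7867
G1 X5.09 Y-6.17 E0.9834
G1 X6.94 Y-5.16 E1.1797
G1 X8.26 Y-3.51 E1.3765
G1 X8.85 Y-1.48 E1.5734
G1 X8.62 Y0.61 E1.7692
G1 X7.61 Y2.47 E1.9663
G1 X5.96 Y3.79 E2.1631
G1 X3.93 Y4.38 E2.3600
G1 X1.83 Y4.15 E2.5567
G1 X-0.02 Y3.13 E2.7534
G1 X-1.34 Y1.49 E2.9495
G1 X-1.93 Y-0.54 E3.1464

At z = 19.6 mm: the cylinder is not intersected at this z (z outside [0, 11.5]); the cylinder at (10, 6.5) does not reach this height (z outside [5.5, 12.5]); the cylinder at (9.5, -1.5) does not reach this height (z outside [2.5, 17.5]); Taking the union: nothing is present at this height; the sphere at (2, -3): section is a regular 16-gon, circumradius = √(r²−h²) = √(6.5²−3.6²) = 5.412; Taking the union: only the r=6.5 sphere at (2, -3) is present, so the union is just that shape — 1 connected region; (whole slice rotated 40° about Z — lengths, areas and connectivity unchanged). The outline is a single polygon with 16 vertices. Extrusion per mm of travel: 0.8 × 0.28 / (π × 0.875²) = 0.093128. Accumulating E over each segment gives final E = 3.1464.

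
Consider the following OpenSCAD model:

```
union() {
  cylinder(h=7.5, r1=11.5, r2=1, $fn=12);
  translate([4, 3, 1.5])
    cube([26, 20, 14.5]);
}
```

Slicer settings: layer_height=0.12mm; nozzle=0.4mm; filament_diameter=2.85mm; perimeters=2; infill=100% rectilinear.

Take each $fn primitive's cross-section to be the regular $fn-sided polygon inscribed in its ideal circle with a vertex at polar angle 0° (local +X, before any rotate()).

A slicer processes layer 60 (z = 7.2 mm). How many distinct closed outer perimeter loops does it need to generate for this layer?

At z = 7.2 mm: the cone: at t=0.960 of its height the radius interpolates to r₁+(r₂−r₁)t = 1.420, giving a regular 12-gon of that circumradius; the cube at (4, 3) (footprint 26×20) is included at this height; Taking the union: the 2 present regions are separate (no shared area or edge), so areas and boundary lengths simply add and each stays a separate island — 2 connected regions. The result has 2 disconnected regions.

2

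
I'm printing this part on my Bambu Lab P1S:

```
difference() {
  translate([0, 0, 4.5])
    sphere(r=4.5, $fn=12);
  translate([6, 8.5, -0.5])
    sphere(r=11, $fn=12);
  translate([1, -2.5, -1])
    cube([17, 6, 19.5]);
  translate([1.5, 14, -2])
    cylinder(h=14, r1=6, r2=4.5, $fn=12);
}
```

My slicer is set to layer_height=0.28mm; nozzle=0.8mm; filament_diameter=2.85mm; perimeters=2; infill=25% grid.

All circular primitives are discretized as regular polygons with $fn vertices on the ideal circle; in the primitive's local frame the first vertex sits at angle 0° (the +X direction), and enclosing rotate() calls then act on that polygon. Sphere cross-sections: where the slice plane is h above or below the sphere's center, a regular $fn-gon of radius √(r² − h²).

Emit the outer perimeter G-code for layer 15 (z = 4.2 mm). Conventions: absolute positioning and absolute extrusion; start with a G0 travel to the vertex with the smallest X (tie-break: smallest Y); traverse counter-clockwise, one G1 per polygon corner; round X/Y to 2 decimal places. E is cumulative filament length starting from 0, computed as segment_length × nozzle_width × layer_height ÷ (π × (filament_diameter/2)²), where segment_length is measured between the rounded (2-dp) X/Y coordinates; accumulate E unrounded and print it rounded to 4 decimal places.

At z = 4.2 mm: the r=4.5 sphere contributes a regular 12-gon of circumradius √(4.5²−0.3²) = 4.490; the r=11 sphere at (6, 8.5) slices to a regular 12-gon of circumradius 9.945 (√(r²−h²) with h=4.7 from center); the cube at (1, -2.5) (footprint 17×6) is included at this height; the cone at (1.5, 14) (r1=6→r2=4.5) has section circumradius 5.336 here — a regular 12-gon; Taking the first minus the rest: starting from the r=4.5 sphere, the r=11 sphere at (6, 8.5) partially overlaps it — only the 21.54 mm² overlap (of its 296.73 mm²) is removed, clipping the outline; the 17×6 cube at (1, -2.5) partially overlaps it — only the 6.00 mm² overlap (of its 102.00 mm²) is removed, clipping the outline; the cone at (1.5, 14) misses the remaining region (no effect) — 1 connected region. The outline is a single polygon with 10 vertices. Extrusion per mm of travel: 0.8 × 0.28 / (π × 1.425²) = 0.035113. Accumulating E over each segment gives final E = 0.8965.

G0 X-4.49 Y0.00 Z4.20
G1 X-3.89 Y-2.24 E0.0814
G1 X-2.24 Y-3.89 E0.1634
G1 X0.00 Y-4.49 E0.2448
G1 X2.24 Y-3.89 E0.3262
G1 X3.63 Y-2.50 E0.3952
G1 X1.00 Y-2.50 E0.4876
G1 X1.00 Y-0.09 E0.5722
G1 X-2.61 Y3.52 E0.7515
G1 X-3.89 Y2.24 E0.8150
G1 X-4.49 Y0.00 E0.8965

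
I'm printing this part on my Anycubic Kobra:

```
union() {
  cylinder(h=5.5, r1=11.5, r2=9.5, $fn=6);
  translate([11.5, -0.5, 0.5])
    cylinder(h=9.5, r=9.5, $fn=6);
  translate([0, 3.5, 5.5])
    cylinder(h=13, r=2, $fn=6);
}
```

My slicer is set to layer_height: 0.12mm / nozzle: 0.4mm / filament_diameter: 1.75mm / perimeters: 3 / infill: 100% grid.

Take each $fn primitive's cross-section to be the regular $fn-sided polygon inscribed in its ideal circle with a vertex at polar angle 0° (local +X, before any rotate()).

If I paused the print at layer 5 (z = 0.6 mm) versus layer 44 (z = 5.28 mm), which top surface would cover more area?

layer 5 (z = 0.6 mm)

Layer 5 (z = 0.6): the cone: at t=0.109 of its height the radius interpolates to r₁+(r₂−r₁)t = 11.282, giving a regular 6-gon of that circumradius (area = (6/2)·11.282²·sin(360°/6) = 330.68 mm²); the r=9.5 cylinder at (11.5, -0.5) gives a regular 6-gon of circumradius 9.5 (constant along its height) (area = (6/2)·9.500²·sin(360°/6) = 234.48 mm²); the cylinder at (0, 3.5) is absent (z outside [5.5, 18.5]); Combining (union): the regions partially overlap — summed areas 565.16 mm² minus the doubly-counted overlap 74.54 mm² gives 490.62 mm² — area = 490.62 mm². So its area = 490.62 mm². Layer 44 (z = 5.28): the cone: at t=0.960 of its height the radius interpolates to r₁+(r₂−r₁)t = 9.580, giving a regular 6-gon of that circumradius (area = (6/2)·9.580²·sin(360°/6) = 238.44 mm²); the r=9.5 cylinder at (11.5, -0.5) contributes a regular 6-gon of circumradius 9.5 (area = (6/2)·9.500²·sin(360°/6) = 234.48 mm²); the cylinder at (0, 3.5) does not reach this height (z outside [5.5, 18.5]); Combining (union): the regions partially overlap — summed areas 472.92 mm² minus the doubly-counted overlap 49.69 mm² gives 423.23 mm² — area = 423.23 mm². So its area = 423.23 mm². Layer 5 is larger (490.62 vs 423.23 mm²).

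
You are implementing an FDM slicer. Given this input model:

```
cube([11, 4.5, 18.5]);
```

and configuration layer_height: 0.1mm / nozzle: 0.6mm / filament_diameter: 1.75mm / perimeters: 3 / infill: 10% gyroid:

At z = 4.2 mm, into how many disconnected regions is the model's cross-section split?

At z = 4.2 mm: the cube (footprint 11×4.5) is included at this height. The result has 1 disconnected region.

1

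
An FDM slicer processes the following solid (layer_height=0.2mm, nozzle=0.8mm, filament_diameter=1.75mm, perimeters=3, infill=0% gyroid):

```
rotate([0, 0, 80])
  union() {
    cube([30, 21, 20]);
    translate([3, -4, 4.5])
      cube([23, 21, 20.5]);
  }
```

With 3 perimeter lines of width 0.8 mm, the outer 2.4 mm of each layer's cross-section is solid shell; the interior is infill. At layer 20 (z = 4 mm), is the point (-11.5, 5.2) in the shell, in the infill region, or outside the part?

At z = 4 mm: the cube is present — its section is the full 30×21 rectangle; the cube at (3, -4) does not reach this height (z outside [4.5, 25]); Merging all regions: only the 30×21 cube is present, so the union is just that shape — 1 connected region; (whole slice rotated 80° about Z — lengths, areas and connectivity unchanged). Overall, the cross-section is a single solid region. Undo the 80° rotation: the query point maps to (3.124, 12.228) in the un-rotated model frame. The nearest boundary edge runs (0.00, 21.00)→(0.00, 0.00); distance from the point to it = 3.12 mm. The point is inside the cross-section and 3.12 mm from the nearest boundary — more than the 2.4 mm shell width (3 × 0.8), so it's in the infill interior.

infill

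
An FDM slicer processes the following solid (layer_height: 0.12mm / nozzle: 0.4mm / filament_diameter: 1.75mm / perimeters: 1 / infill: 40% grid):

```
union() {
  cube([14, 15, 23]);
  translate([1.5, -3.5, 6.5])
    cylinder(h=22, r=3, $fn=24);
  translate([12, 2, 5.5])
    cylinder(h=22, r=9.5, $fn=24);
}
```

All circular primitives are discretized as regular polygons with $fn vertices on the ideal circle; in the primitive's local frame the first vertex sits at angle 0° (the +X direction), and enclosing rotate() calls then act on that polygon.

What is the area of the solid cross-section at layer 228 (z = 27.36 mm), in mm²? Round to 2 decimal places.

307.05 mm²

At z = 27.36 mm: the cube is absent (z outside [0, 23]); the r=3 cylinder at (1.5, -3.5) contributes a regular 24-gon of circumradius 3 (area = (24/2)·3.000²·sin(360°/24) = 27.95 mm²); the cylinder at (12, 2): section is a regular 24-gon, circumradius r=9.5 (area = (24/2)·9.500²·sin(360°/24) = 280.30 mm²); Combining (union): the regions partially overlap — summed areas 308.25 mm² minus the doubly-counted overlap 1.21 mm² gives 307.05 mm² — area = 307.05 mm². Overall, the cross-section is a single solid region. Net area = 307.05 mm².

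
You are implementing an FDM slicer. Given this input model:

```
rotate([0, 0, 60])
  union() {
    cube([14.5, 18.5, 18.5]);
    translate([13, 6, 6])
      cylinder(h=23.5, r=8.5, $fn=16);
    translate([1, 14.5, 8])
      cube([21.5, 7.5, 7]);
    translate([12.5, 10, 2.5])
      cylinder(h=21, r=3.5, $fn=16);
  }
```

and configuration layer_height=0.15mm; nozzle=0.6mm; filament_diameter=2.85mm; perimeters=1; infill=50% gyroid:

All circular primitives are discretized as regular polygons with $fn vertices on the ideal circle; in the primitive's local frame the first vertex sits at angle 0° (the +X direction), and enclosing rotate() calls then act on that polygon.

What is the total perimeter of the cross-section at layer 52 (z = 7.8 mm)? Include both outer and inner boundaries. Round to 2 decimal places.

At z = 7.8 mm: the cube is present — its section is the full 14.5×18.5 rectangle (perimeter 66.00 mm); the r=8.5 cylinder at (13, 6) gives a regular 16-gon of circumradius 8.5 (constant along its height) (perimeter = 2·16·8.500·sin(180°/16) = 53.06 mm); the cube at (1, 14.5) is not intersected at this z (z outside [8, 15]); the r=3.5 cylinder at (12.5, 10) gives a regular 16-gon of circumradius 3.5 (constant along its height) (perimeter = 2·16·3.500·sin(180°/16) = 21.85 mm); Taking the union: the regions partially overlap (shared area 159.98 mm²), so the edge portions inside another operand are dropped and the merged outline is re-measured after clipping — boundary = 75.93 mm; (whole slice rotated 60° about Z — lengths, areas and connectivity unchanged). Overall, the cross-section is a single solid region. Total boundary length (outer) = 75.93 mm.

75.93 mm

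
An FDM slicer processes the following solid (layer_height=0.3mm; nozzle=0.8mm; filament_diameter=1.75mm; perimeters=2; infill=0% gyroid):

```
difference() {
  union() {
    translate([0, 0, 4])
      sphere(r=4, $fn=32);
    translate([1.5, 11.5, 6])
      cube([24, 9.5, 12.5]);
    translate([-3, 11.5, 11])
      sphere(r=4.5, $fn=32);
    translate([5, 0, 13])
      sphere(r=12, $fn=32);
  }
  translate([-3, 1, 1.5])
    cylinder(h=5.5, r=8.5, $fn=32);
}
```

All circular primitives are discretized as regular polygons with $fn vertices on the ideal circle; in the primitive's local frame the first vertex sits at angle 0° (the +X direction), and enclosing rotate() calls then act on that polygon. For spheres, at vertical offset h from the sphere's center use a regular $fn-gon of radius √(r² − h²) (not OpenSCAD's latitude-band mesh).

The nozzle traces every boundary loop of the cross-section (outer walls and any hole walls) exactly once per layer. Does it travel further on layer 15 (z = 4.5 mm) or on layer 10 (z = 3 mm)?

Layer 15 (z = 4.5): the sphere: section is a regular 32-gon, circumradius = √(r²−h²) = √(4²−0.5²) = 3.969 (perimeter = 2·32·3.969·sin(180°/32) = 24.90 mm); the cube at (1.5, 11.5) is not intersected at this z (z outside [6, 18.5]); the sphere at (-3, 11.5) is not intersected at this z (|z−center|=6.500 > r=4.5); the r=12 sphere at (5, 0) contributes a regular 32-gon of circumradius √(12²−8.5²) = 8.471 (perimeter = 2·32·8.471·sin(180°/32) = 53.14 mm); Taking the union: the regions partially overlap (shared area 47.38 mm²), so the edge portions inside another operand are dropped and the merged outline is re-measured after clipping — boundary = 53.48 mm; the r=8.5 cylinder at (-3, 1) contributes a regular 32-gon of circumradius 8.5 (perimeter = 2·32·8.500·sin(180°/32) = 53.32 mm); Subtracting the remaining from the first: starting from the result so far, the r=8.5 cylinder at (-3, 1) partially overlaps it — only the 95.50 mm² overlap (of its 225.52 mm²) is removed, clipping the outline — boundary = 53.09 mm. So its perimeter = 53.09 mm. Layer 10 (z = 3): the r=4 sphere contributes a regular 32-gon of circumradius √(4²−1²) = 3.873 (perimeter = 2·32·3.873·sin(180°/32) = 24.30 mm); the cube at (1.5, 11.5) does not reach this height (z outside [6, 18.5]); the sphere at (-3, 11.5) is not intersected at this z (|z−center|=8.000 > r=4.5); the r=12 sphere at (5, 0) slices to a regular 32-gon of circumradius 6.633 (√(r²−h²) with h=10 from center) (perimeter = 2·32·6.633·sin(180°/32) = 41.61 mm); Combining (union): the regions partially overlap (shared area 32.79 mm²), so the edge portions inside another operand are dropped and the merged outline is re-measured after clipping — boundary = 44.78 mm; the r=8.5 cylinder at (-3, 1) contributes a regular 32-gon of circumradius 8.5 (perimeter = 2·32·8.500·sin(180°/32) = 53.32 mm); Taking the first minus the rest: starting from the result so far, the r=8.5 cylinder at (-3, 1) partially overlaps it — only the 76.19 mm² overlap (of its 225.52 mm²) is removed, clipping the outline — boundary = 39.44 mm. So its perimeter = 39.44 mm. Layer 15 is larger (53.09 vs 39.44 mm).

layer 15 (z = 4.5 mm)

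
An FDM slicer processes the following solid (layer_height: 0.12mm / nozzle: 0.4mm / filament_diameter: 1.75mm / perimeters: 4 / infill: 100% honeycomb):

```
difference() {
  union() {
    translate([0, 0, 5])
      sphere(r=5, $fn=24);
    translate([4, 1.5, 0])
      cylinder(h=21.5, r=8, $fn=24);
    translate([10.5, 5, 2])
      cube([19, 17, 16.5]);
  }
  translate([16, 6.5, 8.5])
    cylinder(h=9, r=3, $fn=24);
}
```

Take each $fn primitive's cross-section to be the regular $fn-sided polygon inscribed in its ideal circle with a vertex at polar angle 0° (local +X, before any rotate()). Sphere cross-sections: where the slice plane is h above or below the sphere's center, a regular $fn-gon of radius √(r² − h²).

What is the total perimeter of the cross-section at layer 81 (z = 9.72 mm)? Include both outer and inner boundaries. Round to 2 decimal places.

126.52 mm

At z = 9.72 mm: the sphere: section is a regular 24-gon, circumradius = √(r²−h²) = √(5²−4.72²) = 1.650 (perimeter = 2·24·1.650·sin(180°/24) = 10.34 mm); the r=8 cylinder at (4, 1.5) gives a regular 24-gon of circumradius 8 (constant along its height) (perimeter = 2·24·8.000·sin(180°/24) = 50.12 mm); the 19×17 cube at (10.5, 5) contributes its full rectangle (perimeter 72.00 mm); Merging all regions: the regions partially overlap (shared area 8.84 mm²), so the edge portions inside another operand are dropped and the merged outline is re-measured after clipping — boundary = 119.18 mm; the r=3 cylinder at (16, 6.5) gives a regular 24-gon of circumradius 3 (constant along its height) (perimeter = 2·24·3.000·sin(180°/24) = 18.80 mm); Subtracting the remaining from the first: starting from that combined region, the r=3 cylinder at (16, 6.5) partially overlaps it — only the 22.53 mm² overlap (of its 27.95 mm²) is removed, clipping the outline — boundary = 126.52 mm. Overall, the cross-section is a single solid region. Total boundary length (outer) = 126.52 mm.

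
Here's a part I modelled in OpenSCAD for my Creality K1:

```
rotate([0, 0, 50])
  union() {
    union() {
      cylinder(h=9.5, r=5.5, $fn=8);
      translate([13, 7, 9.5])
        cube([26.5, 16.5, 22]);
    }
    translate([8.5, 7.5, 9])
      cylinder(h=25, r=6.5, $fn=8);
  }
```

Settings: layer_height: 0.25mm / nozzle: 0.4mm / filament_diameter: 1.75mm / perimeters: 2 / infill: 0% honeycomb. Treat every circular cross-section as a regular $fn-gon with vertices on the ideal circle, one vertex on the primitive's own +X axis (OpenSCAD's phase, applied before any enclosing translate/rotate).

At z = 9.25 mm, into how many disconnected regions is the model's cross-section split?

At z = 9.25 mm: the cylinder: section is a regular 8-gon, circumradius r=5.5; the cube at (13, 7) is absent (z outside [9.5, 31.5]); Taking the union: only the r=5.5 cylinder is present, so the union is just that shape — 1 connected region; the r=6.5 cylinder at (8.5, 7.5) gives a regular 8-gon of circumradius 6.5 (constant along its height); Combining (union): the regions partially overlap (shared area 0.46 mm²), so overlapping operands fuse into one piece — 1 connected region; (whole slice rotated 50° about Z — lengths, areas and connectivity unchanged). The result has 1 disconnected region.

1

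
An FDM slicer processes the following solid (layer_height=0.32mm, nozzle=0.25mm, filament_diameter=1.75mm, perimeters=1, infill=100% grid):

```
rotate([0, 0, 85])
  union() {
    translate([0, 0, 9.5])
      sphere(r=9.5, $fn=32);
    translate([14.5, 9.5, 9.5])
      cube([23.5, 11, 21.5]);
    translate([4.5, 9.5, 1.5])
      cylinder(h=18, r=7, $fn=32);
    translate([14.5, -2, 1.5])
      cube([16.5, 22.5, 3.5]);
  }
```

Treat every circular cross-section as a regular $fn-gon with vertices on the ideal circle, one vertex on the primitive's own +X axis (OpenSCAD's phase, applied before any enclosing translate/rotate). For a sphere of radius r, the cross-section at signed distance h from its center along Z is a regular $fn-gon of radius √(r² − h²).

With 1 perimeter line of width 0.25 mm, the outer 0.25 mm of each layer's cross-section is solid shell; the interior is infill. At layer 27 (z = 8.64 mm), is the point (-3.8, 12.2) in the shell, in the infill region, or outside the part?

outside

At z = 8.64 mm: the r=9.5 sphere slices to a regular 32-gon of circumradius 9.461 (√(r²−h²) with h=0.86 from center); the cube at (14.5, 9.5) does not reach this height (z outside [9.5, 31]); the r=7 cylinder at (4.5, 9.5) contributes a regular 32-gon of circumradius 7; the cube at (14.5, -2) does not reach this height (z outside [1.5, 5]); Taking the union: the regions partially overlap (shared area 50.65 mm²), so overlapping operands fuse into one piece — 1 connected region; (rotated 85° about Z; rotation is an isometry so areas/perimeters/island counts are preserved). Overall, the cross-section is a single solid region. Undo the 85° rotation: the query point maps to (11.822, 4.849) in the un-rotated model frame. The nearest boundary edge runs (10.97, 6.82)→(10.32, 5.61); distance from the point to it = 1.68 mm. The point is not inside any of the regions above, so it lies outside the cross-section (1.68 mm from the nearest boundary).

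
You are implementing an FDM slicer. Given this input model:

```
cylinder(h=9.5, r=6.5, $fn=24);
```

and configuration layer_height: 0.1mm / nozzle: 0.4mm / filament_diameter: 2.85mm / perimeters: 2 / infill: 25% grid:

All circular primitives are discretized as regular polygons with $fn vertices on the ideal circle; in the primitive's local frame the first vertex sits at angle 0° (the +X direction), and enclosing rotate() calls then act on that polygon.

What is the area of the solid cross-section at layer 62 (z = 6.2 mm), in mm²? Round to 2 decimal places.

131.22 mm²

At z = 6.2 mm: the r=6.5 cylinder contributes a regular 24-gon of circumradius 6.5 (area = (24/2)·6.500²·sin(360°/24) = 131.22 mm²). Overall, the cross-section is a single solid region. Net area = 131.22 mm².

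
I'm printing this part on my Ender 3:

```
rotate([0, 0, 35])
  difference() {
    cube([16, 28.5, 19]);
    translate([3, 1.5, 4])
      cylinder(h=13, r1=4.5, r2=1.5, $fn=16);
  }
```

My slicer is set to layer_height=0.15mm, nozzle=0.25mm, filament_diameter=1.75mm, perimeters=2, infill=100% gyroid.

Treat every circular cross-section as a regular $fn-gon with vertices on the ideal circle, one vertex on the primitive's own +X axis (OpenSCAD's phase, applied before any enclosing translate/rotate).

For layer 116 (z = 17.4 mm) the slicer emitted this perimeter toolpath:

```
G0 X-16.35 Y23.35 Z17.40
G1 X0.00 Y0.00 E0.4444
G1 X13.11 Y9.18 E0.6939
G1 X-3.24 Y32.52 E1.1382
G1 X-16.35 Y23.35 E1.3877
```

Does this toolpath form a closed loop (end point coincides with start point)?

Start point (G0): (-16.35, 23.35). End point (last G1): the path returns to the start — closed.

yes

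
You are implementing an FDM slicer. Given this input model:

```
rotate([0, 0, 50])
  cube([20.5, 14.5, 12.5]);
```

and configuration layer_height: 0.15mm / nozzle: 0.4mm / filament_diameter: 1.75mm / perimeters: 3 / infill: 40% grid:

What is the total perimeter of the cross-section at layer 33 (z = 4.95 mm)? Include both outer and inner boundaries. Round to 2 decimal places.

At z = 4.95 mm: the cube (footprint 20.5×14.5) is included at this height (perimeter 70.00 mm); (rotated 50° about Z; rotation is an isometry so areas/perimeters/island counts are preserved). Overall, the cross-section is a single solid region. Total boundary length (outer) = 70.00 mm.

70.00 mm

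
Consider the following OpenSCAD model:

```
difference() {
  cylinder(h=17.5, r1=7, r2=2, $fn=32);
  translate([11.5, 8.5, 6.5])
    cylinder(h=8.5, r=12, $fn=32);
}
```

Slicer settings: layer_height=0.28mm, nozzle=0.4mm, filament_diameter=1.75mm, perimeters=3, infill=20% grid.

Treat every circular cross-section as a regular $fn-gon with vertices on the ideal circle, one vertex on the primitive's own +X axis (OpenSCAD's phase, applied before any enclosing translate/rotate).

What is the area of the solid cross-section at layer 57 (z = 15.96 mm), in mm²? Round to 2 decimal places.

18.58 mm²

At z = 15.96 mm: the cone: at t=0.912 of its height the radius interpolates to r₁+(r₂−r₁)t = 2.440, giving a regular 32-gon of that circumradius (area = (32/2)·2.440²·sin(360°/32) = 18.58 mm²); the cylinder at (11.5, 8.5) is not intersected at this z (z outside [6.5, 15]); Subtracting the remaining from the first: none of the subtracted shapes is present at this height, so the cone is unchanged — area = 18.58 mm². Overall, the cross-section is a single solid region. Net area = 18.58 mm².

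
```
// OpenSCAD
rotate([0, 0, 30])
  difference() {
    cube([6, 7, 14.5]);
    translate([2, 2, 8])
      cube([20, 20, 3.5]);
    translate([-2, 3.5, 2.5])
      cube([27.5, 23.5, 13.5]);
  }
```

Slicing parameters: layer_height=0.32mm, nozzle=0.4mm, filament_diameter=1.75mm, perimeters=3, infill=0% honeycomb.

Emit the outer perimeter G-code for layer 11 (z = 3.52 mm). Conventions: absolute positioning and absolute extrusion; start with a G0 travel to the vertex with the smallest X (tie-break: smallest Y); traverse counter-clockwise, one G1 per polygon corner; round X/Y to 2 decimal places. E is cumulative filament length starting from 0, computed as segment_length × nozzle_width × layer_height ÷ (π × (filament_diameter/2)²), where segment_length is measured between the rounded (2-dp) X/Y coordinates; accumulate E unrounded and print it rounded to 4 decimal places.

At z = 3.52 mm: the cube is present — its section is the full 6×7 rectangle; the cube at (2, 2) is absent (z outside [8, 11.5]); the 27.5×23.5 cube at (-2, 3.5) contributes its full rectangle; After the difference (first − rest): starting from the 6×7 cube, the 27.5×23.5 cube at (-2, 3.5) partially overlaps it — only the 21.00 mm² overlap (of its 646.25 mm²) is removed, clipping the outline — 1 connected region; (rotated 30° about Z; rotation is an isometry so areas/perimeters/island counts are preserved). The outline is a single polygon with 4 vertices. Extrusion per mm of travel: 0.4 × 0.32 / (π × 0.875²) = 0.053216. Accumulating E over each segment gives final E = 1.0114.

G0 X-1.75 Y3.03 Z3.52
G1 X0.00 Y0.00 E0.1862
G1 X5.20 Y3.00 E0.5057
G1 X3.45 Y6.03 E0.6919
G1 X-1.75 Y3.03 E1.0114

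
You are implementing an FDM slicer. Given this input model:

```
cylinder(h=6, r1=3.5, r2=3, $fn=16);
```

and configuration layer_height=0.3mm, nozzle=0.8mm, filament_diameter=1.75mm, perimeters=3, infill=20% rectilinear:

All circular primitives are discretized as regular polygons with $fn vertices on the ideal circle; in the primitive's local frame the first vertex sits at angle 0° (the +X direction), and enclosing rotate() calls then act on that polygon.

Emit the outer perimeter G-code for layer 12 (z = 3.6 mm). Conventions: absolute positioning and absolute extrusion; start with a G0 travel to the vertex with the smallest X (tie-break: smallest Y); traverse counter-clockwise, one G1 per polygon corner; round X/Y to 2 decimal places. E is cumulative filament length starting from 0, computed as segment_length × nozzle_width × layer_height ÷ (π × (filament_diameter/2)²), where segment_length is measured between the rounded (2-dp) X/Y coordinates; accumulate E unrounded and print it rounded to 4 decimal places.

G0 X-3.20 Y0.00 Z3.60
G1 X-2.96 Y-1.22 E0.1241
G1 X-2.26 Y-2.26 E0.2492
G1 X-1.22 Y-2.96 E0.3742
G1 X0.00 Y-3.20 E0.4983
G1 X1.22 Y-2.96 E0.6224
G1 X2.26 Y-2.26 E0.7475
G1 X2.96 Y-1.22 E0.8725
G1 X3.20 Y0.00 E0.9966
G1 X2.96 Y1.22 E1.1207
G1 X2.26 Y2.26 E1.2458
G1 X1.22 Y2.96 E1.3709
G1 X0.00 Y3.20 E1.4949
G1 X-1.22 Y2.96 E1.6190
G1 X-2.26 Y2.26 E1.7441
G1 X-2.96 Y1.22 E1.8692
G1 X-3.20 Y0.00 E1.9932

At z = 3.6 mm: the cone (r1=3.5→r2=3) has section circumradius 3.200 here — a regular 16-gon. The outline is a single polygon with 16 vertices. Extrusion per mm of travel: 0.8 × 0.3 / (π × 0.875²) = 0.099780. Accumulating E over each segment gives final E = 1.9932.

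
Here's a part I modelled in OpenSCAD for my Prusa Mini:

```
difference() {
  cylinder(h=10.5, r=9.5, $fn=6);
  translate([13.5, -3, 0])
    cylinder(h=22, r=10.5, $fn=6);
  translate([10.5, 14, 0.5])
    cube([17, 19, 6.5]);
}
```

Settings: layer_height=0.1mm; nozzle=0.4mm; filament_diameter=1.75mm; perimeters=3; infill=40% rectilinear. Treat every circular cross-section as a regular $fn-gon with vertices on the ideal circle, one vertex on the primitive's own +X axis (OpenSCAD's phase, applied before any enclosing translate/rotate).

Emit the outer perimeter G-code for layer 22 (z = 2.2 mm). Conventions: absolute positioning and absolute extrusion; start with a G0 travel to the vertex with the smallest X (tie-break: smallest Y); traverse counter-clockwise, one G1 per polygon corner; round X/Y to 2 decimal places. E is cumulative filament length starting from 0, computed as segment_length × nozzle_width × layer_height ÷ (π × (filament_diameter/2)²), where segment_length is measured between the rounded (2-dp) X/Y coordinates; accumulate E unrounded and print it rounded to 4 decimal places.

At z = 2.2 mm: the r=9.5 cylinder contributes a regular 6-gon of circumradius 9.5; the r=10.5 cylinder at (13.5, -3) gives a regular 6-gon of circumradius 10.5 (constant along its height); the cube at (10.5, 14) is present — its section is the full 17×19 rectangle; Taking the first minus the rest: starting from the r=9.5 cylinder, the r=10.5 cylinder at (13.5, -3) partially overlaps it — only the 33.99 mm² overlap (of its 286.44 mm²) is removed, clipping the outline; the 17×19 cube at (10.5, 14) misses the remaining region (no effect) — 1 connected region. The outline is a single polygon with 8 vertices. Extrusion per mm of travel: 0.4 × 0.1 / (π × 0.875²) = 0.016630. Accumulating E over each segment gives final E = 0.9481.

G0 X-9.50 Y0.00 Z2.20
G1 X-4.75 Y-8.23 E0.1580
G1 X4.75 Y-8.23 E0.3160
G1 X5.38 Y-7.13 E0.3371
G1 X3.00 Y-3.00 E0.4164
G1 X7.12 Y4.13 E0.5533
G1 X4.75 Y8.23 E0.6321
G1 X-4.75 Y8.23 E0.7900
G1 X-9.50 Y0.00 E0.9481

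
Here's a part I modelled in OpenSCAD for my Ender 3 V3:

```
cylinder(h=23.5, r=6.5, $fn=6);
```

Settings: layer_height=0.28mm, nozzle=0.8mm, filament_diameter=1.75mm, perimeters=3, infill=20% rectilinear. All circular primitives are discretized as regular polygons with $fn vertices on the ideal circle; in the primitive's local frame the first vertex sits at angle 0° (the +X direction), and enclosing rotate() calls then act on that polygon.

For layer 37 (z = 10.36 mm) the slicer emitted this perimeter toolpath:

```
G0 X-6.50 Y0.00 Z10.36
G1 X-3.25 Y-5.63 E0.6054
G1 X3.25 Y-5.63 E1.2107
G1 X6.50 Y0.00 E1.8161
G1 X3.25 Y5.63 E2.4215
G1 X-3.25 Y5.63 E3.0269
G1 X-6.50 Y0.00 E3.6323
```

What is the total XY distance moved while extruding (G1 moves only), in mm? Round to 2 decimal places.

Sum the Euclidean lengths of each G1 segment: total = 39.00 mm.

39.00 mm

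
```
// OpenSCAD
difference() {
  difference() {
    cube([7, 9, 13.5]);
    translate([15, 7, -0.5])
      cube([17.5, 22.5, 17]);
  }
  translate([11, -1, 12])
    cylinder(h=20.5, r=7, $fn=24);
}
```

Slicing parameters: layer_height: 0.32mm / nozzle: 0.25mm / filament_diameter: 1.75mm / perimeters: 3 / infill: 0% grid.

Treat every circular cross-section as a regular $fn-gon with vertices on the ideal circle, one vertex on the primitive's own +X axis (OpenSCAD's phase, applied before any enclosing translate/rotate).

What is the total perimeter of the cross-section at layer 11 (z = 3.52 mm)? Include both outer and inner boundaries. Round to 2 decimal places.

At z = 3.52 mm: the cube (footprint 7×9) is included at this height (perimeter 32.00 mm); the cube at (15, 7) (footprint 17.5×22.5) is included at this height (perimeter 80.00 mm); After the difference (first − rest): starting from the 7×9 cube, the 17.5×22.5 cube at (15, 7) misses the remaining region (no effect) — boundary = 32.00 mm; the cylinder at (11, -1) does not reach this height (z outside [12, 32.5]); After the difference (first − rest): none of the subtracted shapes is present at this height, so the result so far is unchanged — boundary = 32.00 mm. Overall, the cross-section is a single solid region. Total boundary length (outer) = 32.00 mm.

32.00 mm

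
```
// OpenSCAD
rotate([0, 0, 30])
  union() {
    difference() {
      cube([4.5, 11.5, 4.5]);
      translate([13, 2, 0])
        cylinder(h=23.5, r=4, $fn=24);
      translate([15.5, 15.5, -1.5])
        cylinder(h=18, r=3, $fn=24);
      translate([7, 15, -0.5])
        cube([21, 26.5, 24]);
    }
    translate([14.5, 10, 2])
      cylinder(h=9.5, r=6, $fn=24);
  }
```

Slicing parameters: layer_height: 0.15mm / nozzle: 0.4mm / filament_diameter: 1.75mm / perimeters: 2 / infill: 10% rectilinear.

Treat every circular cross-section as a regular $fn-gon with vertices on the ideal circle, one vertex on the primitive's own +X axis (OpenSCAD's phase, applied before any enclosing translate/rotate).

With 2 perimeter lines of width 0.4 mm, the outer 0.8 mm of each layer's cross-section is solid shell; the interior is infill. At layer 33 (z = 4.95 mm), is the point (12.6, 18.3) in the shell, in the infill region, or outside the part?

At z = 4.95 mm: the cube is absent (z outside [0, 4.5]); the r=4 cylinder at (13, 2) contributes a regular 24-gon of circumradius 4; the cylinder at (15.5, 15.5): section is a regular 24-gon, circumradius r=3; the cube at (7, 15) (footprint 21×26.5) is included at this height; Subtracting the remaining from the first: the first operand is absent here, so nothing remains; the r=6 cylinder at (14.5, 10) contributes a regular 24-gon of circumradius 6; Merging all regions: only the r=6 cylinder at (14.5, 10) is present, so the union is just that shape — 1 connected region; (rotated 30° about Z; rotation is an isometry so areas/perimeters/island counts are preserved). Overall, the cross-section is a single solid region. Undo the 30° rotation: the query point maps to (20.062, 9.548) in the un-rotated model frame. The nearest boundary edge runs (20.30, 8.45)→(20.50, 10.00); distance from the point to it = 0.38 mm. The point is inside the cross-section, 0.38 mm from the nearest boundary — within the 0.8 mm shell band (2 × 0.4).

shell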